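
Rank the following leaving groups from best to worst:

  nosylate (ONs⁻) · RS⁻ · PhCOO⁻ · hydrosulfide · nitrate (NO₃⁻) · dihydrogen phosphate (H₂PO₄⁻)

Rank by basicity of the departing species: weakest base leaves most easily.
nosylate (ONs⁻): pKₐ(p-O₂NC₆H₄SO₃H) ≈ -3.5
nitrate (NO₃⁻): pKₐ(HNO₃) ≈ -1.3
dihydrogen phosphate (H₂PO₄⁻): pKₐ(H₃PO₄) ≈ 2.1
PhCOO⁻: pKₐ(C₆H₅COOH) ≈ 4.2 — aryl carboxylate
hydrosulfide: pKₐ(H₂S) ≈ 7
RS⁻: pKₐ(RSH (a thiol)) ≈ 10.5 — moderately basic; rarely leaves without activation

nosylate (ONs⁻) > nitrate (NO₃⁻) > dihydrogen phosphate (H₂PO₄⁻) > PhCOO⁻ > hydrosulfide > RS⁻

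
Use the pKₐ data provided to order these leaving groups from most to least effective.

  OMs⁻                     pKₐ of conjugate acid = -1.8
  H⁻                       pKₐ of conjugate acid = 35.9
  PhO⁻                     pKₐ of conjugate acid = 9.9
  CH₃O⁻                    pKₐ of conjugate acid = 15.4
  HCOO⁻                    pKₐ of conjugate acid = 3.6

Lower conjugate-acid pKₐ ⇒ weaker base ⇒ better leaving group.
Sorting by the given values: OMs⁻ (-1.8), HCOO⁻ (3.6), PhO⁻ (9.9), CH₃O⁻ (15.4), H⁻ (35.9).

OMs⁻ > HCOO⁻ > PhO⁻ > CH₃O⁻ > H⁻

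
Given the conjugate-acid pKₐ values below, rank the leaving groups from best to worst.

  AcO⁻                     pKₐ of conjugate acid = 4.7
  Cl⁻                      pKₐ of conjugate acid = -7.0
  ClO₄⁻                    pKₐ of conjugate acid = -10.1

ClO₄⁻ > Cl⁻ > AcO⁻

Lower conjugate-acid pKₐ ⇒ weaker base ⇒ better leaving group.
Sorting by the given values: ClO₄⁻ (-10.1), Cl⁻ (-7.0), AcO⁻ (4.7).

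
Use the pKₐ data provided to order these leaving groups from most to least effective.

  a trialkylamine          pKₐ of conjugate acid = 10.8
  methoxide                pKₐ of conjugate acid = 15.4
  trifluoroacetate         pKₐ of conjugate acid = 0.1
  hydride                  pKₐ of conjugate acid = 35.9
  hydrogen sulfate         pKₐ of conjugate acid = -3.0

hydrogen sulfate > trifluoroacetate > a trialkylamine > methoxide > hydride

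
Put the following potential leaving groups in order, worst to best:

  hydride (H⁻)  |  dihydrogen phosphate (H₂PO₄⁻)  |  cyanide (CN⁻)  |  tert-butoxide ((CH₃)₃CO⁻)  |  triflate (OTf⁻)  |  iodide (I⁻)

The more stable X⁻ (or X) is on its own — i.e. the weaker a base it is — the better a leaving group it makes.
triflate (OTf⁻): pKₐ(CF₃SO₃H (triflic acid)) ≈ -14 — charge spread over three oxygens and a CF₃ group; the premier leaving group in synthesis
iodide (I⁻): pKₐ(HI) ≈ -10
dihydrogen phosphate (H₂PO₄⁻): pKₐ(H₃PO₄) ≈ 2.1 — moderate base; biological leaving group after further activation
cyanide (CN⁻): pKₐ(HCN) ≈ 9.2 — sp carbon stabilises the charge somewhat, but still a poor LG
tert-butoxide ((CH₃)₃CO⁻): pKₐ(t-BuOH) ≈ 18 — bulky, strongly basic alkoxide
hydride (H⁻): pKₐ(H₂) ≈ 36 — extremely strong base; leaves only in special hydride-transfer contexts
Listed from poorest to best leaving group as asked.

hydride (H⁻) < tert-butoxide ((CH₃)₃CO⁻) < cyanide (CN⁻) < dihydrogen phosphate (H₂PO₄⁻) < iodide (I⁻) < triflate (OTf⁻)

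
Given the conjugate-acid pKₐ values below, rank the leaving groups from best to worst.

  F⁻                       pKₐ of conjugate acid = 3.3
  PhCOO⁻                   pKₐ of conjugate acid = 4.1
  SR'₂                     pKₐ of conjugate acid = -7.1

Lower conjugate-acid pKₐ ⇒ weaker base ⇒ better leaving group.
Sorting by the given values: SR'₂ (-7.1), F⁻ (3.3), PhCOO⁻ (4.1).

SR'₂ > F⁻ > PhCOO⁻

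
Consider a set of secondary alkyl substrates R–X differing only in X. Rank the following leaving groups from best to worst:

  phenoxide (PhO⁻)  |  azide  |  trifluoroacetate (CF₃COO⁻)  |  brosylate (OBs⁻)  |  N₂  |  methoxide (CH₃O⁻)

N₂ > brosylate (OBs⁻) > trifluoroacetate (CF₃COO⁻) > azide > phenoxide (PhO⁻) > methoxide (CH₃O⁻)

N₂: no meaningful conjugate acid; N₂ departs as an exceptionally stable neutral molecule
brosylate (OBs⁻): pKₐ(p-BrC₆H₄SO₃H) ≈ -2.8
trifluoroacetate (CF₃COO⁻): pKₐ(CF₃COOH) ≈ 0.2
azide: pKₐ(HN₃) ≈ 4.7
phenoxide (PhO⁻): pKₐ(C₆H₅OH (phenol)) ≈ 10
methoxide (CH₃O⁻): pKₐ(CH₃OH) ≈ 15.5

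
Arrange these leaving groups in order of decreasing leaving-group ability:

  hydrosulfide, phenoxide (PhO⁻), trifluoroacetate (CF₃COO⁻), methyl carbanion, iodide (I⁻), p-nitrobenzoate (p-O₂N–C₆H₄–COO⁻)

iodide (I⁻) > trifluoroacetate (CF₃COO⁻) > p-nitrobenzoate (p-O₂N–C₆H₄–COO⁻) > hydrosulfide > phenoxide (PhO⁻) > methyl carbanion

iodide (I⁻): pKₐ(HI) ≈ -10
trifluoroacetate (CF₃COO⁻): pKₐ(CF₃COOH) ≈ 0.2
p-nitrobenzoate (p-O₂N–C₆H₄–COO⁻): pKₐ(p-nitrobenzoic acid) ≈ 3.4
hydrosulfide: pKₐ(H₂S) ≈ 7
phenoxide (PhO⁻): pKₐ(C₆H₅OH (phenol)) ≈ 10
methyl carbanion: pKₐ(CH₄) ≈ 48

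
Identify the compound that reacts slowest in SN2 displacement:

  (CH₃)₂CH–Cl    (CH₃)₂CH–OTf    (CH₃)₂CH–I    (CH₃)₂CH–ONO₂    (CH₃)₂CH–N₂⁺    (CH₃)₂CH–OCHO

(CH₃)₂CH–OCHO

The skeletons are identical, so relative rate is governed entirely by leaving-group ability.
Leaving-group ability tracks the stability of the departed species; conjugate-acid pKₐ is the usual yardstick (lower pKₐ → better LG).
(CH₃)₂CH–N₂⁺ loses N₂: no meaningful conjugate acid; N₂ departs as an exceptionally stable neutral molecule
(CH₃)₂CH–OTf loses OTf⁻: pKₐ(CF₃SO₃H (triflic acid)) ≈ -14
(CH₃)₂CH–I loses I⁻: pKₐ(HI) ≈ -10
(CH₃)₂CH–Cl loses Cl⁻: pKₐ(HCl) ≈ -7
(CH₃)₂CH–ONO₂ loses NO₃⁻: pKₐ(HNO₃) ≈ -1.3
(CH₃)₂CH–OCHO loses HCOO⁻: pKₐ(HCOOH) ≈ 3.8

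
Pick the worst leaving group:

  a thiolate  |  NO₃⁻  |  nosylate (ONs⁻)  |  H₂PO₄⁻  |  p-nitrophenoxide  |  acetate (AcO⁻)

A good leaving group is a weak base: the lower the pKₐ of its conjugate acid, the more readily it departs.
nosylate (ONs⁻): pKₐ(p-O₂NC₆H₄SO₃H) ≈ -3.5
NO₃⁻: pKₐ(HNO₃) ≈ -1.3
H₂PO₄⁻: pKₐ(H₃PO₄) ≈ 2.1
acetate (AcO⁻): pKₐ(CH₃COOH) ≈ 4.8
p-nitrophenoxide: pKₐ(p-nitrophenol) ≈ 7.2
a thiolate: pKₐ(RSH (a thiol)) ≈ 10.5

a thiolate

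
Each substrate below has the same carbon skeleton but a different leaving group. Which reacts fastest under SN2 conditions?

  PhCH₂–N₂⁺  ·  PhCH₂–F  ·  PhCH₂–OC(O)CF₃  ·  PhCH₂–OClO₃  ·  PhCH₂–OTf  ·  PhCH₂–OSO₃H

PhCH₂–N₂⁺

The skeletons are identical, so relative rate is governed entirely by leaving-group ability.
Rank by basicity of the departing species: weakest base leaves most easily.
PhCH₂–N₂⁺ loses N₂: no meaningful conjugate acid; N₂ departs as an exceptionally stable neutral molecule
PhCH₂–OTf loses OTf⁻: pKₐ(CF₃SO₃H (triflic acid)) ≈ -14
PhCH₂–OClO₃ loses ClO₄⁻: pKₐ(HClO₄) ≈ -10
PhCH₂–OSO₃H loses HSO₄⁻: pKₐ(H₂SO₄) ≈ -3
PhCH₂–OC(O)CF₃ loses CF₃COO⁻: pKₐ(CF₃COOH) ≈ 0.2
PhCH₂–F loses F⁻: pKₐ(HF) ≈ 3.2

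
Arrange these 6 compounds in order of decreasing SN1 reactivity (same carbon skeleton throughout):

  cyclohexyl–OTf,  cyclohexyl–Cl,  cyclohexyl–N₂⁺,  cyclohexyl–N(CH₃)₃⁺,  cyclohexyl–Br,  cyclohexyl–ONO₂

With the same alkyl group throughout, only the leaving group differentiates the rates.
Leaving-group ability tracks the stability of the departed species; conjugate-acid pKₐ is the usual yardstick (lower pKₐ → better LG).
cyclohexyl–N₂⁺ loses N₂: no meaningful conjugate acid; N₂ departs as an exceptionally stable neutral molecule
cyclohexyl–OTf loses OTf⁻: pKₐ(CF₃SO₃H (triflic acid)) ≈ -14
cyclohexyl–Br loses Br⁻: pKₐ(HBr) ≈ -9
cyclohexyl–Cl loses Cl⁻: pKₐ(HCl) ≈ -7
cyclohexyl–ONO₂ loses NO₃⁻: pKₐ(HNO₃) ≈ -1.3
cyclohexyl–N(CH₃)₃⁺ loses NR'₃: pKₐ(R'₃NH⁺) ≈ 10.7

cyclohexyl–N₂⁺ > cyclohexyl–OTf > cyclohexyl–Br > cyclohexyl–Cl > cyclohexyl–ONO₂ > cyclohexyl–N(CH₃)₃⁺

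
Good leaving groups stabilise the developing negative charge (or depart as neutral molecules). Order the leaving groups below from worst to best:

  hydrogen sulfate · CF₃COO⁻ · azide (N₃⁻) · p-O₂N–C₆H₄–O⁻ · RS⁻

RS⁻ < p-O₂N–C₆H₄–O⁻ < azide (N₃⁻) < CF₃COO⁻ < hydrogen sulfate

hydrogen sulfate: pKₐ(H₂SO₄) ≈ -3 — conjugate base of a strong mineral acid
CF₃COO⁻: pKₐ(CF₃COOH) ≈ 0.2
azide (N₃⁻): pKₐ(HN₃) ≈ 4.7
p-O₂N–C₆H₄–O⁻: pKₐ(p-nitrophenol) ≈ 7.2
RS⁻: pKₐ(RSH (a thiol)) ≈ 10.5
Reversing gives the worst-to-best order requested.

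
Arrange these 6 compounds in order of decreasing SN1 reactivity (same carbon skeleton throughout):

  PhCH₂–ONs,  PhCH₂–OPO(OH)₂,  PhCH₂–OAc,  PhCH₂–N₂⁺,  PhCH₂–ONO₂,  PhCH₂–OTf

Identical carbon frameworks mean the comparison reduces to leaving-group quality.
Rank by basicity of the departing species: weakest base leaves most easily.
PhCH₂–N₂⁺ loses N₂: no meaningful conjugate acid; N₂ departs as an exceptionally stable neutral molecule
PhCH₂–OTf loses OTf⁻: pKₐ(CF₃SO₃H (triflic acid)) ≈ -14
PhCH₂–ONs loses ONs⁻: pKₐ(p-O₂NC₆H₄SO₃H) ≈ -3.5
PhCH₂–ONO₂ loses NO₃⁻: pKₐ(HNO₃) ≈ -1.3
PhCH₂–OPO(OH)₂ loses H₂PO₄⁻: pKₐ(H₃PO₄) ≈ 2.1
PhCH₂–OAc loses AcO⁻: pKₐ(CH₃COOH) ≈ 4.8

PhCH₂–N₂⁺ > PhCH₂–OTf > PhCH₂–ONs > PhCH₂–ONO₂ > PhCH₂–OPO(OH)₂ > PhCH₂–OAc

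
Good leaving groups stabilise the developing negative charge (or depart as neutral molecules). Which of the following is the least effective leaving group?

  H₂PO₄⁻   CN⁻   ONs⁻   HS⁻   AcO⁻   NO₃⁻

The more stable X⁻ (or X) is on its own — i.e. the weaker a base it is — the better a leaving group it makes.
ONs⁻: pKₐ(p-O₂NC₆H₄SO₃H) ≈ -3.5
NO₃⁻: pKₐ(HNO₃) ≈ -1.3
H₂PO₄⁻: pKₐ(H₃PO₄) ≈ 2.1
AcO⁻: pKₐ(CH₃COOH) ≈ 4.8
HS⁻: pKₐ(H₂S) ≈ 7
CN⁻: pKₐ(HCN) ≈ 9.2

CN⁻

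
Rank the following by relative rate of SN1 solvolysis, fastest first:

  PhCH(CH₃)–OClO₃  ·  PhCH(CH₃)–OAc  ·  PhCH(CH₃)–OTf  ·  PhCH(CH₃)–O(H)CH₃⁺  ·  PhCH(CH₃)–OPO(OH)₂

The skeletons are identical, so relative rate is governed entirely by leaving-group ability.
The more stable X⁻ (or X) is on its own — i.e. the weaker a base it is — the better a leaving group it makes.
PhCH(CH₃)–OTf loses OTf⁻: pKₐ(CF₃SO₃H (triflic acid)) ≈ -14
PhCH(CH₃)–OClO₃ loses ClO₄⁻: pKₐ(HClO₄) ≈ -10
PhCH(CH₃)–O(H)CH₃⁺ loses R'OH: pKₐ(R'OH₂⁺) ≈ -2.4
PhCH(CH₃)–OPO(OH)₂ loses H₂PO₄⁻: pKₐ(H₃PO₄) ≈ 2.1
PhCH(CH₃)–OAc loses AcO⁻: pKₐ(CH₃COOH) ≈ 4.8

PhCH(CH₃)–OTf > PhCH(CH₃)–OClO₃ > PhCH(CH₃)–O(H)CH₃⁺ > PhCH(CH₃)–OPO(OH)₂ > PhCH(CH₃)–OAc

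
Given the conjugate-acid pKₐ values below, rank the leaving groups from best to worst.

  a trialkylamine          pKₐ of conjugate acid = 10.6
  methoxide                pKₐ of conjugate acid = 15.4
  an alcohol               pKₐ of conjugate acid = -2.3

Lower conjugate-acid pKₐ ⇒ weaker base ⇒ better leaving group.
Sorting by the given values: an alcohol (-2.3), a trialkylamine (10.6), methoxide (15.4).

an alcohol > a trialkylamine > methoxide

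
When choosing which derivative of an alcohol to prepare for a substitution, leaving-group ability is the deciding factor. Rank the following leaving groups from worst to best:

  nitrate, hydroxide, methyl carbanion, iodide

iodide: pKₐ(HI) ≈ -10
nitrate: pKₐ(HNO₃) ≈ -1.3
hydroxide: pKₐ(H₂O) ≈ 15.7
methyl carbanion: pKₐ(CH₄) ≈ 48
Reversing gives the worst-to-best order requested.

methyl carbanion < hydroxide < nitrate < iodide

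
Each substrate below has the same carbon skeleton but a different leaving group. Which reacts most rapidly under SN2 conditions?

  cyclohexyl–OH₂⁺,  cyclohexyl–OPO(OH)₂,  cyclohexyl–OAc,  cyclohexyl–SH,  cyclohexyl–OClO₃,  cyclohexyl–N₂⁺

Same R in every case — rank the leaving groups.
The more stable X⁻ (or X) is on its own — i.e. the weaker a base it is — the better a leaving group it makes.
cyclohexyl–N₂⁺ loses N₂: no meaningful conjugate acid; N₂ departs as an exceptionally stable neutral molecule
cyclohexyl–OClO₃ loses ClO₄⁻: pKₐ(HClO₄) ≈ -10
cyclohexyl–OH₂⁺ loses H₂O: pKₐ(H₃O⁺) ≈ -1.7
cyclohexyl–OPO(OH)₂ loses H₂PO₄⁻: pKₐ(H₃PO₄) ≈ 2.1
cyclohexyl–OAc loses AcO⁻: pKₐ(CH₃COOH) ≈ 4.8
cyclohexyl–SH loses HS⁻: pKₐ(H₂S) ≈ 7

cyclohexyl–N₂⁺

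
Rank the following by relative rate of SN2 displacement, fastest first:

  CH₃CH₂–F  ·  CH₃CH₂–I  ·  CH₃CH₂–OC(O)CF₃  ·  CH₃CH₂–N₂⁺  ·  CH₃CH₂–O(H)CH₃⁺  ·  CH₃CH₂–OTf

CH₃CH₂–N₂⁺ > CH₃CH₂–OTf > CH₃CH₂–I > CH₃CH₂–O(H)CH₃⁺ > CH₃CH₂–OC(O)CF₃ > CH₃CH₂–F

The skeletons are identical, so relative rate is governed entirely by leaving-group ability.
The more stable X⁻ (or X) is on its own — i.e. the weaker a base it is — the better a leaving group it makes.
CH₃CH₂–N₂⁺ loses N₂: no meaningful conjugate acid; N₂ departs as an exceptionally stable neutral molecule
CH₃CH₂–OTf loses OTf⁻: pKₐ(CF₃SO₃H (triflic acid)) ≈ -14
CH₃CH₂–I loses I⁻: pKₐ(HI) ≈ -10
CH₃CH₂–O(H)CH₃⁺ loses R'OH: pKₐ(R'OH₂⁺) ≈ -2.4
CH₃CH₂–OC(O)CF₃ loses CF₃COO⁻: pKₐ(CF₃COOH) ≈ 0.2
CH₃CH₂–F loses F⁻: pKₐ(HF) ≈ 3.2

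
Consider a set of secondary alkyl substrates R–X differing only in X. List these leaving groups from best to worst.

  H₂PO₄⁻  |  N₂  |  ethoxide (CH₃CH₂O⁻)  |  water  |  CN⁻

Rank by basicity of the departing species: weakest base leaves most easily.
N₂: no meaningful conjugate acid; N₂ departs as an exceptionally stable neutral molecule
water: pKₐ(H₃O⁺) ≈ -1.7
H₂PO₄⁻: pKₐ(H₃PO₄) ≈ 2.1
CN⁻: pKₐ(HCN) ≈ 9.2
ethoxide (CH₃CH₂O⁻): pKₐ(CH₃CH₂OH) ≈ 16

N₂ > water > H₂PO₄⁻ > CN⁻ > ethoxide (CH₃CH₂O⁻)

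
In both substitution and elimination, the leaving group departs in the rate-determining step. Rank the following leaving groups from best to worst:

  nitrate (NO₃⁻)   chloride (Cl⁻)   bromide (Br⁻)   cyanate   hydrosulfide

bromide (Br⁻) > chloride (Cl⁻) > nitrate (NO₃⁻) > cyanate > hydrosulfide

bromide (Br⁻): pKₐ(HBr) ≈ -9
chloride (Cl⁻): pKₐ(HCl) ≈ -7
nitrate (NO₃⁻): pKₐ(HNO₃) ≈ -1.3
cyanate: pKₐ(HOCN) ≈ 3.5
hydrosulfide: pKₐ(H₂S) ≈ 7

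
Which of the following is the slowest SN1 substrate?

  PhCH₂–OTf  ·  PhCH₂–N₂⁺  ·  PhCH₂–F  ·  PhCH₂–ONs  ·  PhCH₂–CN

The skeletons are identical, so relative rate is governed entirely by leaving-group ability.
The more stable X⁻ (or X) is on its own — i.e. the weaker a base it is — the better a leaving group it makes.
PhCH₂–N₂⁺ loses N₂: no meaningful conjugate acid; N₂ departs as an exceptionally stable neutral molecule
PhCH₂–OTf loses OTf⁻: pKₐ(CF₃SO₃H (triflic acid)) ≈ -14
PhCH₂–ONs loses ONs⁻: pKₐ(p-O₂NC₆H₄SO₃H) ≈ -3.5
PhCH₂–F loses F⁻: pKₐ(HF) ≈ 3.2
PhCH₂–CN loses CN⁻: pKₐ(HCN) ≈ 9.2

PhCH₂–CN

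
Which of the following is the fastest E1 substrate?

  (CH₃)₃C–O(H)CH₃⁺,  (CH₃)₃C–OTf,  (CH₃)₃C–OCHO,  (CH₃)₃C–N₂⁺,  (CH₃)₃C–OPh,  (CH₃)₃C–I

Same R in every case — rank the leaving groups.
Leaving-group ability tracks the stability of the departed species; conjugate-acid pKₐ is the usual yardstick (lower pKₐ → better LG).
(CH₃)₃C–N₂⁺ loses N₂: no meaningful conjugate acid; N₂ departs as an exceptionally stable neutral molecule
(CH₃)₃C–OTf loses OTf⁻: pKₐ(CF₃SO₃H (triflic acid)) ≈ -14
(CH₃)₃C–I loses I⁻: pKₐ(HI) ≈ -10
(CH₃)₃C–O(H)CH₃⁺ loses R'OH: pKₐ(R'OH₂⁺) ≈ -2.4
(CH₃)₃C–OCHO loses HCOO⁻: pKₐ(HCOOH) ≈ 3.8
(CH₃)₃C–OPh loses PhO⁻: pKₐ(C₆H₅OH (phenol)) ≈ 10

(CH₃)₃C–N₂⁺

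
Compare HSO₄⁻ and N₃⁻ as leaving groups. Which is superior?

HSO₄⁻

HSO₄⁻ is the better leaving group.
pKₐ(H₂SO₄) ≈ -3 versus pKₐ(HN₃) ≈ 4.7: HSO₄⁻ is the much weaker base.
Conjugate base of a strong mineral acid.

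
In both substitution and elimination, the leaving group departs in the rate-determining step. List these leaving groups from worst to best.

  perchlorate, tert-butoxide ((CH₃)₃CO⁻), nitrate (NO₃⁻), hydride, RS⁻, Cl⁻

hydride < tert-butoxide ((CH₃)₃CO⁻) < RS⁻ < nitrate (NO₃⁻) < Cl⁻ < perchlorate

The more stable X⁻ (or X) is on its own — i.e. the weaker a base it is — the better a leaving group it makes.
perchlorate: pKₐ(HClO₄) ≈ -10
Cl⁻: pKₐ(HCl) ≈ -7
nitrate (NO₃⁻): pKₐ(HNO₃) ≈ -1.3
RS⁻: pKₐ(RSH (a thiol)) ≈ 10.5
tert-butoxide ((CH₃)₃CO⁻): pKₐ(t-BuOH) ≈ 18
hydride: pKₐ(H₂) ≈ 36
The question asks for worst first, so the sequence is read in increasing leaving-group ability.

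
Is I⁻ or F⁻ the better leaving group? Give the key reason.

I⁻ is the better leaving group.
pKₐ(HI) ≈ -10 versus pKₐ(HF) ≈ 3.2: I⁻ is the much weaker base.
Large, highly polarisable; very weak base.

I⁻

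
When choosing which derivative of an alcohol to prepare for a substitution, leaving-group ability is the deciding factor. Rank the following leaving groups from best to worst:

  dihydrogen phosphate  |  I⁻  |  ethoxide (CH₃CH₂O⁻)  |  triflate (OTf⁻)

triflate (OTf⁻) > I⁻ > dihydrogen phosphate > ethoxide (CH₃CH₂O⁻)

Rank by basicity of the departing species: weakest base leaves most easily.
triflate (OTf⁻): pKₐ(CF₃SO₃H (triflic acid)) ≈ -14
I⁻: pKₐ(HI) ≈ -10 — large, highly polarisable; very weak base
dihydrogen phosphate: pKₐ(H₃PO₄) ≈ 2.1 — moderate base; biological leaving group after further activation
ethoxide (CH₃CH₂O⁻): pKₐ(CH₃CH₂OH) ≈ 16 — strong base; alkoxides do not leave unassisted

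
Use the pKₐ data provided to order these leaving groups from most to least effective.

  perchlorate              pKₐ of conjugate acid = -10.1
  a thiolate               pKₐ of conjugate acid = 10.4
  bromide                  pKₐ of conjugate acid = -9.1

perchlorate > bromide > a thiolate

Lower conjugate-acid pKₐ ⇒ weaker base ⇒ better leaving group.
Sorting by the given values: perchlorate (-10.1), bromide (-9.1), a thiolate (10.4).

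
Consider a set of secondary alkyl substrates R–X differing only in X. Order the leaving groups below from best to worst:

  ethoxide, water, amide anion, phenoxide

water > phenoxide > ethoxide > amide anion

The more stable X⁻ (or X) is on its own — i.e. the weaker a base it is — the better a leaving group it makes.
water: pKₐ(H₃O⁺) ≈ -1.7 — neutral; leaves from a protonated alcohol (R–OH₂⁺)
phenoxide: pKₐ(C₆H₅OH (phenol)) ≈ 10 — resonance into the ring helps, but still a poor LG
ethoxide: pKₐ(CH₃CH₂OH) ≈ 16 — strong base; alkoxides do not leave unassisted
amide anion: pKₐ(NH₃) ≈ 38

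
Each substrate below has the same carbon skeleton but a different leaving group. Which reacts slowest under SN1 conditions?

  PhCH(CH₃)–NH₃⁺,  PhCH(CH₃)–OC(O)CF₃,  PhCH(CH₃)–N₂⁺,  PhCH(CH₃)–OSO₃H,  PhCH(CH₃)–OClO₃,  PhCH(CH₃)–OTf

PhCH(CH₃)–NH₃⁺

Same R in every case — rank the leaving groups.
Leaving-group ability tracks the stability of the departed species; conjugate-acid pKₐ is the usual yardstick (lower pKₐ → better LG).
PhCH(CH₃)–N₂⁺ loses N₂: no meaningful conjugate acid; N₂ departs as an exceptionally stable neutral molecule
PhCH(CH₃)–OTf loses OTf⁻: pKₐ(CF₃SO₃H (triflic acid)) ≈ -14
PhCH(CH₃)–OClO₃ loses ClO₄⁻: pKₐ(HClO₄) ≈ -10
PhCH(CH₃)–OSO₃H loses HSO₄⁻: pKₐ(H₂SO₄) ≈ -3
PhCH(CH₃)–OC(O)CF₃ loses CF₃COO⁻: pKₐ(CF₃COOH) ≈ 0.2
PhCH(CH₃)–NH₃⁺ loses NH₃: pKₐ(NH₄⁺) ≈ 9.2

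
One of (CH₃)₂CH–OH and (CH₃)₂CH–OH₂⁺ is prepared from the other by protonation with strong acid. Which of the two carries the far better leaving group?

(CH₃)₂CH–OH₂⁺

From (CH₃)₂CH–OH the departing group would be OH⁻ (pKₐ(H₂O) ≈ 15.7). Strong base; essentially never leaves without prior activation.
From (CH₃)₂CH–OH₂⁺ the leaving group is H₂O (pKₐ(H₃O⁺) ≈ -1.7). Neutral; leaves from a protonated alcohol (R–OH₂⁺).
Protonation with strong acid works by converting the leaving group from hydroxide to neutral water, making (CH₃)₂CH–OH₂⁺ enormously more reactive.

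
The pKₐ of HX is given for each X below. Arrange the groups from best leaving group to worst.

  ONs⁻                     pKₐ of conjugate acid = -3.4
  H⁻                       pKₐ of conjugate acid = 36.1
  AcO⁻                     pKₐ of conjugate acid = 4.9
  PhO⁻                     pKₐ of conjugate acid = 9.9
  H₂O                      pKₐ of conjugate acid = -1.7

Lower conjugate-acid pKₐ ⇒ weaker base ⇒ better leaving group.
Sorting by the given values: ONs⁻ (-3.4), H₂O (-1.7), AcO⁻ (4.9), PhO⁻ (9.9), H⁻ (36.1).

ONs⁻ > H₂O > AcO⁻ > PhO⁻ > H⁻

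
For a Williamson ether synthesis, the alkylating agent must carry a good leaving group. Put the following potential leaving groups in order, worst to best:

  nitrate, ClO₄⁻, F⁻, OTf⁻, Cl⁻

F⁻ < nitrate < Cl⁻ < ClO₄⁻ < OTf⁻

Rank by basicity of the departing species: weakest base leaves most easily.
OTf⁻: pKₐ(CF₃SO₃H (triflic acid)) ≈ -14
ClO₄⁻: pKₐ(HClO₄) ≈ -10 — extremely weak base; rarely used for safety reasons
Cl⁻: pKₐ(HCl) ≈ -7
nitrate: pKₐ(HNO₃) ≈ -1.3 — resonance-delocalised over three oxygens
F⁻: pKₐ(HF) ≈ 3.2 — small and strongly basic; the poor halide leaving group
The question asks for worst first, so the sequence is read in increasing leaving-group ability.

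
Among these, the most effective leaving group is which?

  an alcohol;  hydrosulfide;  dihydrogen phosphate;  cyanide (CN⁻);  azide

The more stable X⁻ (or X) is on its own — i.e. the weaker a base it is — the better a leaving group it makes.
an alcohol: pKₐ(R'OH₂⁺) ≈ -2.4
dihydrogen phosphate: pKₐ(H₃PO₄) ≈ 2.1
azide: pKₐ(HN₃) ≈ 4.7
hydrosulfide: pKₐ(H₂S) ≈ 7
cyanide (CN⁻): pKₐ(HCN) ≈ 9.2

an alcohol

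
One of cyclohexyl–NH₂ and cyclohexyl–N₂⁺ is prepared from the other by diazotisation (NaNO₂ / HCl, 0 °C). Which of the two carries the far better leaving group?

From cyclohexyl–NH₂ the departing group would be NH₂⁻ (pKₐ(NH₃) ≈ 38). Extremely strong base; never a leaving group.
From cyclohexyl–N₂⁺ the leaving group is N₂ (no meaningful conjugate acid; N₂ departs as an exceptionally stable neutral molecule).
Diazotisation (NaNO₂ / HCl, 0 °C) works by generating a diazonium salt that expels N₂, making cyclohexyl–N₂⁺ enormously more reactive.

cyclohexyl–N₂⁺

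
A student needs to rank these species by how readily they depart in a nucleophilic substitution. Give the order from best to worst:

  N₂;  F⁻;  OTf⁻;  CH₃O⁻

N₂: no meaningful conjugate acid; N₂ departs as an exceptionally stable neutral molecule
OTf⁻: pKₐ(CF₃SO₃H (triflic acid)) ≈ -14 — charge spread over three oxygens and a CF₃ group; the premier leaving group in synthesis
F⁻: pKₐ(HF) ≈ 3.2
CH₃O⁻: pKₐ(CH₃OH) ≈ 15.5 — strong base; alkoxides do not leave unassisted

N₂ > OTf⁻ > F⁻ > CH₃O⁻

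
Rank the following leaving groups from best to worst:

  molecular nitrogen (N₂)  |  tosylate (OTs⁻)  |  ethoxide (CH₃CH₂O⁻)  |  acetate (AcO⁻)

molecular nitrogen (N₂) > tosylate (OTs⁻) > acetate (AcO⁻) > ethoxide (CH₃CH₂O⁻)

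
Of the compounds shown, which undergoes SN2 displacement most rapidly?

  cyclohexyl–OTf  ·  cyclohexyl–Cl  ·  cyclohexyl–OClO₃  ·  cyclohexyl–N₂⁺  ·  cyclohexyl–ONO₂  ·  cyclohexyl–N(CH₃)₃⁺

cyclohexyl–N₂⁺

The skeletons are identical, so relative rate is governed entirely by leaving-group ability.
Rank by basicity of the departing species: weakest base leaves most easily.
cyclohexyl–N₂⁺ loses N₂: no meaningful conjugate acid; N₂ departs as an exceptionally stable neutral molecule
cyclohexyl–OTf loses OTf⁻: pKₐ(CF₃SO₃H (triflic acid)) ≈ -14
cyclohexyl–OClO₃ loses ClO₄⁻: pKₐ(HClO₄) ≈ -10
cyclohexyl–Cl loses Cl⁻: pKₐ(HCl) ≈ -7
cyclohexyl–ONO₂ loses NO₃⁻: pKₐ(HNO₃) ≈ -1.3
cyclohexyl–N(CH₃)₃⁺ loses NR'₃: pKₐ(R'₃NH⁺) ≈ 10.7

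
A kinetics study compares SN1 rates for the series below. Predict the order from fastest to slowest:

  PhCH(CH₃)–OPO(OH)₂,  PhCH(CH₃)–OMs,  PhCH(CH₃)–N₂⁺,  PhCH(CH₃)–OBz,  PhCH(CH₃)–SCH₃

With the same alkyl group throughout, only the leaving group differentiates the rates.
Leaving-group ability tracks the stability of the departed species; conjugate-acid pKₐ is the usual yardstick (lower pKₐ → better LG).
PhCH(CH₃)–N₂⁺ loses N₂: no meaningful conjugate acid; N₂ departs as an exceptionally stable neutral molecule
PhCH(CH₃)–OMs loses OMs⁻: pKₐ(CH₃SO₃H (MsOH)) ≈ -1.9
PhCH(CH₃)–OPO(OH)₂ loses H₂PO₄⁻: pKₐ(H₃PO₄) ≈ 2.1
PhCH(CH₃)–OBz loses PhCOO⁻: pKₐ(C₆H₅COOH) ≈ 4.2
PhCH(CH₃)–SCH₃ loses RS⁻: pKₐ(RSH (a thiol)) ≈ 10.5

PhCH(CH₃)–N₂⁺ > PhCH(CH₃)–OMs > PhCH(CH₃)–OPO(OH)₂ > PhCH(CH₃)–OBz > PhCH(CH₃)–SCH₃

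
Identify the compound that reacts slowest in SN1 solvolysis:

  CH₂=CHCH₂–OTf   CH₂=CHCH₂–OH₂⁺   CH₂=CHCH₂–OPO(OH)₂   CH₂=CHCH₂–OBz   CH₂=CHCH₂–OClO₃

CH₂=CHCH₂–OBz

Same R in every case — rank the leaving groups.
A good leaving group is a weak base: the lower the pKₐ of its conjugate acid, the more readily it departs.
CH₂=CHCH₂–OTf loses OTf⁻: pKₐ(CF₃SO₃H (triflic acid)) ≈ -14
CH₂=CHCH₂–OClO₃ loses ClO₄⁻: pKₐ(HClO₄) ≈ -10
CH₂=CHCH₂–OH₂⁺ loses H₂O: pKₐ(H₃O⁺) ≈ -1.7
CH₂=CHCH₂–OPO(OH)₂ loses H₂PO₄⁻: pKₐ(H₃PO₄) ≈ 2.1
CH₂=CHCH₂–OBz loses PhCOO⁻: pKₐ(C₆H₅COOH) ≈ 4.2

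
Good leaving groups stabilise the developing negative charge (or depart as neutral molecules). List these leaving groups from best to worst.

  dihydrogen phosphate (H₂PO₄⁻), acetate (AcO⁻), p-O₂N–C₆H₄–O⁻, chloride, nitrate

A good leaving group is a weak base: the lower the pKₐ of its conjugate acid, the more readily it departs.
chloride: pKₐ(HCl) ≈ -7
nitrate: pKₐ(HNO₃) ≈ -1.3
dihydrogen phosphate (H₂PO₄⁻): pKₐ(H₃PO₄) ≈ 2.1
acetate (AcO⁻): pKₐ(CH₃COOH) ≈ 4.8
p-O₂N–C₆H₄–O⁻: pKₐ(p-nitrophenol) ≈ 7.2

chloride > nitrate > dihydrogen phosphate (H₂PO₄⁻) > acetate (AcO⁻) > p-O₂N–C₆H₄–O⁻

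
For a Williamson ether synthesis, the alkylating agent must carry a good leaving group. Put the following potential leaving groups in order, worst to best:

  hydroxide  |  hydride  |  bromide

hydride < hydroxide < bromide

bromide: pKₐ(HBr) ≈ -9 — weak base; good leaving group
hydroxide: pKₐ(H₂O) ≈ 15.7 — strong base; essentially never leaves without prior activation
hydride: pKₐ(H₂) ≈ 36 — extremely strong base; leaves only in special hydride-transfer contexts
Reversing gives the worst-to-best order requested.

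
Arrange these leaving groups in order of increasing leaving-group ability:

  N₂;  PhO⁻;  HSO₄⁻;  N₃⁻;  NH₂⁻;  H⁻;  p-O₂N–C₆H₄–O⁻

A good leaving group is a weak base: the lower the pKₐ of its conjugate acid, the more readily it departs.
N₂: no meaningful conjugate acid; N₂ departs as an exceptionally stable neutral molecule
HSO₄⁻: pKₐ(H₂SO₄) ≈ -3
N₃⁻: pKₐ(HN₃) ≈ 4.7
p-O₂N–C₆H₄–O⁻: pKₐ(p-nitrophenol) ≈ 7.2
PhO⁻: pKₐ(C₆H₅OH (phenol)) ≈ 10
H⁻: pKₐ(H₂) ≈ 36
NH₂⁻: pKₐ(NH₃) ≈ 38
Reversing gives the worst-to-best order requested.

NH₂⁻ < H⁻ < PhO⁻ < p-O₂N–C₆H₄–O⁻ < N₃⁻ < HSO₄⁻ < N₂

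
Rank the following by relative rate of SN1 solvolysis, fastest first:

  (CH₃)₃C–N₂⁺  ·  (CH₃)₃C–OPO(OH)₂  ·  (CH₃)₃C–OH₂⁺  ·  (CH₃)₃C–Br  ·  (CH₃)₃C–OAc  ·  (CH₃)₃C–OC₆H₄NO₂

Same R in every case — rank the leaving groups.
The more stable X⁻ (or X) is on its own — i.e. the weaker a base it is — the better a leaving group it makes.
(CH₃)₃C–N₂⁺ loses N₂: no meaningful conjugate acid; N₂ departs as an exceptionally stable neutral molecule
(CH₃)₃C–Br loses Br⁻: pKₐ(HBr) ≈ -9
(CH₃)₃C–OH₂⁺ loses H₂O: pKₐ(H₃O⁺) ≈ -1.7
(CH₃)₃C–OPO(OH)₂ loses H₂PO₄⁻: pKₐ(H₃PO₄) ≈ 2.1
(CH₃)₃C–OAc loses AcO⁻: pKₐ(CH₃COOH) ≈ 4.8
(CH₃)₃C–OC₆H₄NO₂ loses p-O₂N–C₆H₄–O⁻: pKₐ(p-nitrophenol) ≈ 7.2

(CH₃)₃C–N₂⁺ > (CH₃)₃C–Br > (CH₃)₃C–OH₂⁺ > (CH₃)₃C–OPO(OH)₂ > (CH₃)₃C–OAc > (CH₃)₃C–OC₆H₄NO₂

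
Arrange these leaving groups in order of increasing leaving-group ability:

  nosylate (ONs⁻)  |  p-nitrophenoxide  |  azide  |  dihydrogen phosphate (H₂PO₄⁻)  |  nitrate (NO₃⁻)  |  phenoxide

phenoxide < p-nitrophenoxide < azide < dihydrogen phosphate (H₂PO₄⁻) < nitrate (NO₃⁻) < nosylate (ONs⁻)

A good leaving group is a weak base: the lower the pKₐ of its conjugate acid, the more readily it departs.
nosylate (ONs⁻): pKₐ(p-O₂NC₆H₄SO₃H) ≈ -3.5 — p-nitro group further stabilises the sulfonate
nitrate (NO₃⁻): pKₐ(HNO₃) ≈ -1.3 — resonance-delocalised over three oxygens
dihydrogen phosphate (H₂PO₄⁻): pKₐ(H₃PO₄) ≈ 2.1 — moderate base; biological leaving group after further activation
azide: pKₐ(HN₃) ≈ 4.7 — linear, resonance-stabilised
p-nitrophenoxide: pKₐ(p-nitrophenol) ≈ 7.2 — nitro group delocalises the charge; the classic chromogenic LG
phenoxide: pKₐ(C₆H₅OH (phenol)) ≈ 10 — resonance into the ring helps, but still a poor LG
Reversing gives the worst-to-best order requested.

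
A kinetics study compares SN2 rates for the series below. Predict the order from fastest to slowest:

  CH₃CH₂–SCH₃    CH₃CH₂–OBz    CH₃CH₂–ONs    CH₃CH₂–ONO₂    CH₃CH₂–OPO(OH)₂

CH₃CH₂–ONs > CH₃CH₂–ONO₂ > CH₃CH₂–OPO(OH)₂ > CH₃CH₂–OBz > CH₃CH₂–SCH₃

With the same alkyl group throughout, only the leaving group differentiates the rates.
A good leaving group is a weak base: the lower the pKₐ of its conjugate acid, the more readily it departs.
CH₃CH₂–ONs loses ONs⁻: pKₐ(p-O₂NC₆H₄SO₃H) ≈ -3.5
CH₃CH₂–ONO₂ loses NO₃⁻: pKₐ(HNO₃) ≈ -1.3
CH₃CH₂–OPO(OH)₂ loses H₂PO₄⁻: pKₐ(H₃PO₄) ≈ 2.1
CH₃CH₂–OBz loses PhCOO⁻: pKₐ(C₆H₅COOH) ≈ 4.2
CH₃CH₂–SCH₃ loses RS⁻: pKₐ(RSH (a thiol)) ≈ 10.5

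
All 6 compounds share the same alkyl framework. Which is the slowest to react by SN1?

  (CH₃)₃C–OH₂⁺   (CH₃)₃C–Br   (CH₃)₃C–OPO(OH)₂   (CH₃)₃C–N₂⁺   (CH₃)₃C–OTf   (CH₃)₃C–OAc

(CH₃)₃C–OAc

Same R in every case — rank the leaving groups.
Rank by basicity of the departing species: weakest base leaves most easily.
(CH₃)₃C–N₂⁺ loses N₂: no meaningful conjugate acid; N₂ departs as an exceptionally stable neutral molecule
(CH₃)₃C–OTf loses OTf⁻: pKₐ(CF₃SO₃H (triflic acid)) ≈ -14
(CH₃)₃C–Br loses Br⁻: pKₐ(HBr) ≈ -9
(CH₃)₃C–OH₂⁺ loses H₂O: pKₐ(H₃O⁺) ≈ -1.7
(CH₃)₃C–OPO(OH)₂ loses H₂PO₄⁻: pKₐ(H₃PO₄) ≈ 2.1
(CH₃)₃C–OAc loses AcO⁻: pKₐ(CH₃COOH) ≈ 4.8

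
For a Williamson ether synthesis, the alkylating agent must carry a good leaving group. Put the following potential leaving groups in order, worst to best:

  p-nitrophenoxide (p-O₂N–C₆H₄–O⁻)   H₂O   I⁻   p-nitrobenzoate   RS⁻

RS⁻ < p-nitrophenoxide (p-O₂N–C₆H₄–O⁻) < p-nitrobenzoate < H₂O < I⁻

Leaving-group ability tracks the stability of the departed species; conjugate-acid pKₐ is the usual yardstick (lower pKₐ → better LG).
I⁻: pKₐ(HI) ≈ -10 — large, highly polarisable; very weak base
H₂O: pKₐ(H₃O⁺) ≈ -1.7 — neutral; leaves from a protonated alcohol (R–OH₂⁺)
p-nitrobenzoate: pKₐ(p-nitrobenzoic acid) ≈ 3.4
p-nitrophenoxide (p-O₂N–C₆H₄–O⁻): pKₐ(p-nitrophenol) ≈ 7.2 — nitro group delocalises the charge; the classic chromogenic LG
RS⁻: pKₐ(RSH (a thiol)) ≈ 10.5 — moderately basic; rarely leaves without activation
The question asks for worst first, so the sequence is read in increasing leaving-group ability.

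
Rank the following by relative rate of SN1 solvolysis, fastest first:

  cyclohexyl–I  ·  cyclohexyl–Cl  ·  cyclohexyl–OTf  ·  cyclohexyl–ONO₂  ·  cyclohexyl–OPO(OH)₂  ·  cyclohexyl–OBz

Identical carbon frameworks mean the comparison reduces to leaving-group quality.
Rank by basicity of the departing species: weakest base leaves most easily.
cyclohexyl–OTf loses OTf⁻: pKₐ(CF₃SO₃H (triflic acid)) ≈ -14
cyclohexyl–I loses I⁻: pKₐ(HI) ≈ -10
cyclohexyl–Cl loses Cl⁻: pKₐ(HCl) ≈ -7
cyclohexyl–ONO₂ loses NO₃⁻: pKₐ(HNO₃) ≈ -1.3
cyclohexyl–OPO(OH)₂ loses H₂PO₄⁻: pKₐ(H₃PO₄) ≈ 2.1
cyclohexyl–OBz loses PhCOO⁻: pKₐ(C₆H₅COOH) ≈ 4.2

cyclohexyl–OTf > cyclohexyl–I > cyclohexyl–Cl > cyclohexyl–ONO₂ > cyclohexyl–OPO(OH)₂ > cyclohexyl–OBz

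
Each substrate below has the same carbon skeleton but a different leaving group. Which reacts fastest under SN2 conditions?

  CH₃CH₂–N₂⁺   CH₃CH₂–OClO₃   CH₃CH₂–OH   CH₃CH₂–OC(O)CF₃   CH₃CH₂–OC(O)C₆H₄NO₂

Identical carbon frameworks mean the comparison reduces to leaving-group quality.
The more stable X⁻ (or X) is on its own — i.e. the weaker a base it is — the better a leaving group it makes.
CH₃CH₂–N₂⁺ loses N₂: no meaningful conjugate acid; N₂ departs as an exceptionally stable neutral molecule
CH₃CH₂–OClO₃ loses ClO₄⁻: pKₐ(HClO₄) ≈ -10
CH₃CH₂–OC(O)CF₃ loses CF₃COO⁻: pKₐ(CF₃COOH) ≈ 0.2
CH₃CH₂–OC(O)C₆H₄NO₂ loses p-O₂N–C₆H₄–COO⁻: pKₐ(p-nitrobenzoic acid) ≈ 3.4
CH₃CH₂–OH loses OH⁻: pKₐ(H₂O) ≈ 15.7

CH₃CH₂–N₂⁺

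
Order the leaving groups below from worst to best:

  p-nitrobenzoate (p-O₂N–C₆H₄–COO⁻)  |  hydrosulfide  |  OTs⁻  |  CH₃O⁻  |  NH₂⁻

NH₂⁻ < CH₃O⁻ < hydrosulfide < p-nitrobenzoate (p-O₂N–C₆H₄–COO⁻) < OTs⁻

A good leaving group is a weak base: the lower the pKₐ of its conjugate acid, the more readily it departs.
OTs⁻: pKₐ(p-CH₃C₆H₄SO₃H (TsOH)) ≈ -2.8 — resonance-delocalised arenesulfonate
p-nitrobenzoate (p-O₂N–C₆H₄–COO⁻): pKₐ(p-nitrobenzoic acid) ≈ 3.4
hydrosulfide: pKₐ(H₂S) ≈ 7 — larger and more polarisable than the oxygen analogue
CH₃O⁻: pKₐ(CH₃OH) ≈ 15.5
NH₂⁻: pKₐ(NH₃) ≈ 38
The question asks for worst first, so the sequence is read in increasing leaving-group ability.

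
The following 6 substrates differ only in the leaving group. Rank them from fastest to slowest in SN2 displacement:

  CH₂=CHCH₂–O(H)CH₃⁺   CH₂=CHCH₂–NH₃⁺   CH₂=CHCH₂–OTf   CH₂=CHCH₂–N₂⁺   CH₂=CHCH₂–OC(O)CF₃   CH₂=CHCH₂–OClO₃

Same R in every case — rank the leaving groups.
The more stable X⁻ (or X) is on its own — i.e. the weaker a base it is — the better a leaving group it makes.
CH₂=CHCH₂–N₂⁺ loses N₂: no meaningful conjugate acid; N₂ departs as an exceptionally stable neutral molecule
CH₂=CHCH₂–OTf loses OTf⁻: pKₐ(CF₃SO₃H (triflic acid)) ≈ -14
CH₂=CHCH₂–OClO₃ loses ClO₄⁻: pKₐ(HClO₄) ≈ -10
CH₂=CHCH₂–O(H)CH₃⁺ loses R'OH: pKₐ(R'OH₂⁺) ≈ -2.4
CH₂=CHCH₂–OC(O)CF₃ loses CF₃COO⁻: pKₐ(CF₃COOH) ≈ 0.2
CH₂=CHCH₂–NH₃⁺ loses NH₃: pKₐ(NH₄⁺) ≈ 9.2

CH₂=CHCH₂–N₂⁺ > CH₂=CHCH₂–OTf > CH₂=CHCH₂–OClO₃ > CH₂=CHCH₂–O(H)CH₃⁺ > CH₂=CHCH₂–OC(O)CF₃ > CH₂=CHCH₂–NH₃⁺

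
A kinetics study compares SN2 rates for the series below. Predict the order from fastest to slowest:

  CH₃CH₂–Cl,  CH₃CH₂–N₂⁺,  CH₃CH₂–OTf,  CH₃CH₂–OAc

CH₃CH₂–N₂⁺ > CH₃CH₂–OTf > CH₃CH₂–Cl > CH₃CH₂–OAc

With the same alkyl group throughout, only the leaving group differentiates the rates.
Leaving-group ability tracks the stability of the departed species; conjugate-acid pKₐ is the usual yardstick (lower pKₐ → better LG).
CH₃CH₂–N₂⁺ loses N₂: no meaningful conjugate acid; N₂ departs as an exceptionally stable neutral molecule
CH₃CH₂–OTf loses OTf⁻: pKₐ(CF₃SO₃H (triflic acid)) ≈ -14
CH₃CH₂–Cl loses Cl⁻: pKₐ(HCl) ≈ -7
CH₃CH₂–OAc loses AcO⁻: pKₐ(CH₃COOH) ≈ 4.8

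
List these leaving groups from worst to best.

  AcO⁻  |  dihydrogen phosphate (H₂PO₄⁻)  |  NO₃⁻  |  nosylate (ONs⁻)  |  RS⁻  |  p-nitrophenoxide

Leaving-group ability tracks the stability of the departed species; conjugate-acid pKₐ is the usual yardstick (lower pKₐ → better LG).
nosylate (ONs⁻): pKₐ(p-O₂NC₆H₄SO₃H) ≈ -3.5
NO₃⁻: pKₐ(HNO₃) ≈ -1.3
dihydrogen phosphate (H₂PO₄⁻): pKₐ(H₃PO₄) ≈ 2.1
AcO⁻: pKₐ(CH₃COOH) ≈ 4.8
p-nitrophenoxide: pKₐ(p-nitrophenol) ≈ 7.2
RS⁻: pKₐ(RSH (a thiol)) ≈ 10.5
Listed from poorest to best leaving group as asked.

RS⁻ < p-nitrophenoxide < AcO⁻ < dihydrogen phosphate (H₂PO₄⁻) < NO₃⁻ < nosylate (ONs⁻)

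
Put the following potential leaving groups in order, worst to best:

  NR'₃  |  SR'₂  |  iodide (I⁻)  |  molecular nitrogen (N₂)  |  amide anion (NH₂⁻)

amide anion (NH₂⁻) < NR'₃ < SR'₂ < iodide (I⁻) < molecular nitrogen (N₂)

molecular nitrogen (N₂): no meaningful conjugate acid; N₂ departs as an exceptionally stable neutral molecule
iodide (I⁻): pKₐ(HI) ≈ -10
SR'₂: pKₐ(R'₂SH⁺) ≈ -7 — neutral; leaves from a sulfonium salt (R–SR'₂⁺)
NR'₃: pKₐ(R'₃NH⁺) ≈ 10.7
amide anion (NH₂⁻): pKₐ(NH₃) ≈ 38 — extremely strong base; never a leaving group
Listed from poorest to best leaving group as asked.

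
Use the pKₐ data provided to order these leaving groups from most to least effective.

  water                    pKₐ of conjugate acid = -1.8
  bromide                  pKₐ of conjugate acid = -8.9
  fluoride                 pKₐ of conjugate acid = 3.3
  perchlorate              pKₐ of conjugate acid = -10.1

perchlorate > bromide > water > fluoride

Lower conjugate-acid pKₐ ⇒ weaker base ⇒ better leaving group.
Sorting by the given values: perchlorate (-10.1), bromide (-8.9), water (-1.8), fluoride (3.3).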